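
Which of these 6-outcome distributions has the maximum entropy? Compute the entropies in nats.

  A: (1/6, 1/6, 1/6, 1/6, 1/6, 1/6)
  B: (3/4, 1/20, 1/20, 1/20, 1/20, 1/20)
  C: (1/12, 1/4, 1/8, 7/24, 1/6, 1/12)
A

For a discrete distribution over n outcomes, entropy is maximized by the uniform distribution.

Computing entropies:
H(A) = 1.7918 nats
H(B) = 0.9647 nats
H(C) = 1.6787 nats

The uniform distribution (where all probabilities equal 1/6) achieves the maximum entropy of log_e(6) = 1.7918 nats.

Distribution A has the highest entropy.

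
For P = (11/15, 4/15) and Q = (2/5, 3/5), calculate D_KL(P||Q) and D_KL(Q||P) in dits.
D_KL(P||Q) = 0.0991, D_KL(Q||P) = 0.1060

KL divergence is not symmetric: D_KL(P||Q) ≠ D_KL(Q||P) in general.

D_KL(P||Q) = 0.0991 dits
D_KL(Q||P) = 0.1060 dits

No, they are not equal!

This asymmetry is why KL divergence is not a true distance metric.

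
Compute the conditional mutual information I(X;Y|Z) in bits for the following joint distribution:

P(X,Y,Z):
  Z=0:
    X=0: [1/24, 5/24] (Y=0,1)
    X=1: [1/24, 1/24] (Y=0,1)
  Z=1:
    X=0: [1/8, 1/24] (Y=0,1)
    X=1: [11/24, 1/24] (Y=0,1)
0.0448 bits

Conditional mutual information: I(X;Y|Z) = H(X|Z) + H(Y|Z) - H(X,Y|Z)

H(Z) = 0.9183
H(X,Z) = 1.7296 → H(X|Z) = 0.8113
H(Y,Z) = 1.5511 → H(Y|Z) = 0.6328
H(X,Y,Z) = 2.3175 → H(X,Y|Z) = 1.3992

I(X;Y|Z) = 0.8113 + 0.6328 - 1.3992 = 0.0448 bits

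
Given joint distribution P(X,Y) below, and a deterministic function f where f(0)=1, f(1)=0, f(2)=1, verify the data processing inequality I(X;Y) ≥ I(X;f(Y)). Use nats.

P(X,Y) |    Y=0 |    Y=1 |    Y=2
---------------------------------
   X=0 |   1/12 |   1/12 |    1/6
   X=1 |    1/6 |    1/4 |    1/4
I(X;Y) = 0.0095, I(X;f(Y)) = 0.0080, inequality holds: 0.0095 ≥ 0.0080

Data Processing Inequality: For any Markov chain X → Y → Z, we have I(X;Y) ≥ I(X;Z).

Here Z = f(Y) is a deterministic function of Y, forming X → Y → Z.

Original I(X;Y) = 0.0095 nats

After applying f:
P(X,Z) where Z=f(Y):
- P(X,Z=0) = P(X,Y=1)
- P(X,Z=1) = P(X,Y=0) + P(X,Y=2)

I(X;Z) = I(X;f(Y)) = 0.0080 nats

Verification: 0.0095 ≥ 0.0080 ✓

Information cannot be created by processing; the function f can only lose information about X.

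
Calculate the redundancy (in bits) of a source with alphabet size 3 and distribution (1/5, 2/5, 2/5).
0.0630 bits

Redundancy measures how far a source is from maximum entropy:
R = H_max - H(X)

Maximum entropy for 3 symbols: H_max = log_2(3) = 1.5850 bits
Actual entropy: H(X) = 1.5219 bits
Redundancy: R = 1.5850 - 1.5219 = 0.0630 bits

This redundancy represents potential for compression: the source could be compressed by 0.0630 bits per symbol.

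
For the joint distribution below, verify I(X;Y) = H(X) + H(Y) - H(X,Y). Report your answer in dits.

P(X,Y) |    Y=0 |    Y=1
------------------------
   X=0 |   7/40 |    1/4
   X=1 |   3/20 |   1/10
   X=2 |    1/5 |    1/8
I(X;Y) = 0.0083 dits

Mutual information has multiple equivalent forms:
- I(X;Y) = H(X) - H(X|Y)
- I(X;Y) = H(Y) - H(Y|X)
- I(X;Y) = H(X) + H(Y) - H(X,Y)

Computing all quantities:
H(X) = 0.4671, H(Y) = 0.3005, H(X,Y) = 0.7592
H(X|Y) = 0.4588, H(Y|X) = 0.2922

Verification:
H(X) - H(X|Y) = 0.4671 - 0.4588 = 0.0083
H(Y) - H(Y|X) = 0.3005 - 0.2922 = 0.0083
H(X) + H(Y) - H(X,Y) = 0.4671 + 0.3005 - 0.7592 = 0.0083

All forms give I(X;Y) = 0.0083 dits. ✓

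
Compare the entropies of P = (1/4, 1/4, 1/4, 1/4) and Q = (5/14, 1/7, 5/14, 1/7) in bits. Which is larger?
P

Computing entropies in bits:
H(P) = 2.0000
H(Q) = 1.8631

Distribution P has higher entropy.

Intuition: The distribution closer to uniform (more spread out) has higher entropy.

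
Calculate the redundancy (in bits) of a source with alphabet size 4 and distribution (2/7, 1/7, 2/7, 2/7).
0.0498 bits

Redundancy measures how far a source is from maximum entropy:
R = H_max - H(X)

Maximum entropy for 4 symbols: H_max = log_2(4) = 2.0000 bits
Actual entropy: H(X) = 1.9502 bits
Redundancy: R = 2.0000 - 1.9502 = 0.0498 bits

This redundancy represents potential for compression: the source could be compressed by 0.0498 bits per symbol.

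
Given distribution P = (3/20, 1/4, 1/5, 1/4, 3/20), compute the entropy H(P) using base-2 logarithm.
2.2855 bits

Shannon entropy is H(X) = -Σ p(x) log p(x).

For P = (3/20, 1/4, 1/5, 1/4, 3/20):
H = -3/20 × log_2(3/20) -1/4 × log_2(1/4) -1/5 × log_2(1/5) -1/4 × log_2(1/4) -3/20 × log_2(3/20)
H = 2.2855 bits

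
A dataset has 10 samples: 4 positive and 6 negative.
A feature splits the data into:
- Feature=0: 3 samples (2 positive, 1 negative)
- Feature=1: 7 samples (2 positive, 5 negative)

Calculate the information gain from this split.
0.0913 bits

Information Gain = H(Y) - H(Y|Feature)

Before split:
P(positive) = 4/10 = 0.4000
H(Y) = 0.9710 bits

After split:
Feature=0: H = 0.9183 bits (weight = 3/10)
Feature=1: H = 0.8631 bits (weight = 7/10)
H(Y|Feature) = (3/10)×0.9183 + (7/10)×0.8631 = 0.8797 bits

Information Gain = 0.9710 - 0.8797 = 0.0913 bits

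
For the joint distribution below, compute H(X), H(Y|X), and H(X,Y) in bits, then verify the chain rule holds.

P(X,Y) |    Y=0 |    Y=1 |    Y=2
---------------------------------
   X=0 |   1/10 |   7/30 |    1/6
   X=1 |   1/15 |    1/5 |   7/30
H(X,Y) = 2.4676, H(X) = 1.0000, H(Y|X) = 1.4676 (all in bits)

Chain rule: H(X,Y) = H(X) + H(Y|X)

Left side — joint entropy directly:
H(X,Y) = -Σ p(x,y) log p(x,y) = 2.4676 bits

Right side — compute H(Y|X) from the conditional distributions:
P(X) = (1/2, 1/2), so H(X) = 1.0000 bits
H(Y|X) = Σ_x P(X=x) · H(Y|X=x):
  P(Y|X=0) = (1/5, 7/15, 1/3), H(Y|X=0) = 1.5058, weight P(X=0) = 1/2
  P(Y|X=1) = (2/15, 2/5, 7/15), H(Y|X=1) = 1.4295, weight P(X=1) = 1/2
H(Y|X) = 1.4676 bits

H(X) + H(Y|X) = 1.0000 + 1.4676 = 2.4676 bits

Both sides equal 2.4676 bits. ✓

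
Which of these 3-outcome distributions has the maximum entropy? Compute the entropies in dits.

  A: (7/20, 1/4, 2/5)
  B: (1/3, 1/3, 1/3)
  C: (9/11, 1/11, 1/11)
B

For a discrete distribution over n outcomes, entropy is maximized by the uniform distribution.

Computing entropies:
H(A) = 0.4693 dits
H(B) = 0.4771 dits
H(C) = 0.2606 dits

The uniform distribution (where all probabilities equal 1/3) achieves the maximum entropy of log_10(3) = 0.4771 dits.

Distribution B has the highest entropy.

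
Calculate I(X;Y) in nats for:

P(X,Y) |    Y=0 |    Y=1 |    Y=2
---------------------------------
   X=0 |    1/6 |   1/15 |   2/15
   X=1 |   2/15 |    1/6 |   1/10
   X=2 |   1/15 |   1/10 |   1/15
0.0325 nats

Mutual information: I(X;Y) = H(X) + H(Y) - H(X,Y)

Marginals:
P(X) = (11/30, 2/5, 7/30), H(X) = 1.0740 nats
P(Y) = (11/30, 1/3, 3/10), H(Y) = 1.0953 nats

Joint entropy: H(X,Y) = 2.1367 nats

I(X;Y) = 1.0740 + 1.0953 - 2.1367 = 0.0325 nats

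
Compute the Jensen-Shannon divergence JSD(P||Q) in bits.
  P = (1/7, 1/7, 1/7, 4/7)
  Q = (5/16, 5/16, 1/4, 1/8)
0.1692 bits

Jensen-Shannon divergence is:
JSD(P||Q) = 0.5 × D_KL(P||M) + 0.5 × D_KL(Q||M)
where M = 0.5 × (P + Q) is the mixture distribution.

M = 0.5 × (1/7, 1/7, 1/7, 4/7) + 0.5 × (5/16, 5/16, 1/4, 1/8) = (0.227679, 0.227679, 0.196429, 0.348214)

D_KL(P||M) = 0.1506 bits
D_KL(Q||M) = 0.1878 bits

JSD(P||Q) = 0.5 × 0.1506 + 0.5 × 0.1878 = 0.1692 bits

Unlike KL divergence, JSD is symmetric and bounded: 0 ≤ JSD ≤ log(2).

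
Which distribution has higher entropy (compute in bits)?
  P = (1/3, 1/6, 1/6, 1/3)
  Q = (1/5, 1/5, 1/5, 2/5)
Q

Computing entropies in bits:
H(P) = 1.9183
H(Q) = 1.9219

Distribution Q has higher entropy.

Intuition: The distribution closer to uniform (more spread out) has higher entropy.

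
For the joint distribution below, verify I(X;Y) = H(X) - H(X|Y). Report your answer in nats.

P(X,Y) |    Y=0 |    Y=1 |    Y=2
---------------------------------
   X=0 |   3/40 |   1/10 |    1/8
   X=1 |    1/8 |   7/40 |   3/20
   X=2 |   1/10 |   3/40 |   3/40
I(X;Y) = 0.0104 nats

Mutual information has multiple equivalent forms:
- I(X;Y) = H(X) - H(X|Y)
- I(X;Y) = H(Y) - H(Y|X)
- I(X;Y) = H(X) + H(Y) - H(X,Y)

Computing all quantities:
H(X) = 1.0671, H(Y) = 1.0961, H(X,Y) = 2.1528
H(X|Y) = 1.0567, H(Y|X) = 1.0857

Verification:
H(X) - H(X|Y) = 1.0671 - 1.0567 = 0.0104
H(Y) - H(Y|X) = 1.0961 - 1.0857 = 0.0104
H(X) + H(Y) - H(X,Y) = 1.0671 + 1.0961 - 2.1528 = 0.0104

All forms give I(X;Y) = 0.0104 nats. ✓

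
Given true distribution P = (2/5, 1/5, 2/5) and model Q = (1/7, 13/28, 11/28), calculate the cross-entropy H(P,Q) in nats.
1.3055 nats

Cross-entropy: H(P,Q) = -Σ p(x) log q(x)

Alternatively: H(P,Q) = H(P) + D_KL(P||Q)
H(P) = 1.0549 nats
D_KL(P||Q) = 0.2506 nats

H(P,Q) = 1.0549 + 0.2506 = 1.3055 nats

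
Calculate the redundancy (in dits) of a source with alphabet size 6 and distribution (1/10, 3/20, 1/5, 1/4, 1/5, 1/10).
0.0245 dits

Redundancy measures how far a source is from maximum entropy:
R = H_max - H(X)

Maximum entropy for 6 symbols: H_max = log_10(6) = 0.7782 dits
Actual entropy: H(X) = 0.7537 dits
Redundancy: R = 0.7782 - 0.7537 = 0.0245 dits

This redundancy represents potential for compression: the source could be compressed by 0.0245 dits per symbol.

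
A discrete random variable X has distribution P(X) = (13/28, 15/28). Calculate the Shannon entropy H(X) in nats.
0.6906 nats

Shannon entropy is H(X) = -Σ p(x) log p(x).

For P = (13/28, 15/28):
H = -13/28 × log_e(13/28) -15/28 × log_e(15/28)
H = 0.6906 nats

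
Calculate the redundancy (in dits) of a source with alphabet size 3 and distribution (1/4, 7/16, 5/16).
0.0117 dits

Redundancy measures how far a source is from maximum entropy:
R = H_max - H(X)

Maximum entropy for 3 symbols: H_max = log_10(3) = 0.4771 dits
Actual entropy: H(X) = 0.4654 dits
Redundancy: R = 0.4771 - 0.4654 = 0.0117 dits

This redundancy represents potential for compression: the source could be compressed by 0.0117 dits per symbol.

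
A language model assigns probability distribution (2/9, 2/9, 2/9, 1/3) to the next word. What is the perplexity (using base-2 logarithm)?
3.9311

Perplexity is 2^H (or exp(H) for natural log).

First, H = -Σ p log p = 1.9749 bits
Perplexity = 2^1.9749 = 3.9311

Interpretation: The model's uncertainty is equivalent to choosing uniformly among 3.9 options.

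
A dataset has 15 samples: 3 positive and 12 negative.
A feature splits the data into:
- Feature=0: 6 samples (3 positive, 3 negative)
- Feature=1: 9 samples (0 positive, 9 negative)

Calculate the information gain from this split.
0.3219 bits

Information Gain = H(Y) - H(Y|Feature)

Before split:
P(positive) = 3/15 = 0.2000
H(Y) = 0.7219 bits

After split:
Feature=0: H = 1.0000 bits (weight = 6/15)
Feature=1: H = 0.0000 bits (weight = 9/15)
H(Y|Feature) = (6/15)×1.0000 + (9/15)×0.0000 = 0.4000 bits

Information Gain = 0.7219 - 0.4000 = 0.3219 bits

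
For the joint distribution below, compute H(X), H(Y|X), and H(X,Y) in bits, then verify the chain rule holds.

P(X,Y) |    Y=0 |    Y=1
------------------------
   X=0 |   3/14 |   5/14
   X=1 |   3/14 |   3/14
H(X,Y) = 1.9592, H(X) = 0.9852, H(Y|X) = 0.9740 (all in bits)

Chain rule: H(X,Y) = H(X) + H(Y|X)

Left side — joint entropy directly:
H(X,Y) = -Σ p(x,y) log p(x,y) = 1.9592 bits

Right side — compute H(Y|X) from the conditional distributions:
P(X) = (4/7, 3/7), so H(X) = 0.9852 bits
H(Y|X) = Σ_x P(X=x) · H(Y|X=x):
  P(Y|X=0) = (3/8, 5/8), H(Y|X=0) = 0.9544, weight P(X=0) = 4/7
  P(Y|X=1) = (1/2, 1/2), H(Y|X=1) = 1.0000, weight P(X=1) = 3/7
H(Y|X) = 0.9740 bits

H(X) + H(Y|X) = 0.9852 + 0.9740 = 1.9592 bits

Both sides equal 1.9592 bits. ✓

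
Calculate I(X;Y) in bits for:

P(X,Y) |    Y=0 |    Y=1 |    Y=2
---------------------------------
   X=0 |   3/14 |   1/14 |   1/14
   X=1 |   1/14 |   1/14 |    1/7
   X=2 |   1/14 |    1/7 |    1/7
0.1157 bits

Mutual information: I(X;Y) = H(X) + H(Y) - H(X,Y)

Marginals:
P(X) = (5/14, 2/7, 5/14), H(X) = 1.5774 bits
P(Y) = (5/14, 2/7, 5/14), H(Y) = 1.5774 bits

Joint entropy: H(X,Y) = 3.0391 bits

I(X;Y) = 1.5774 + 1.5774 - 3.0391 = 0.1157 bits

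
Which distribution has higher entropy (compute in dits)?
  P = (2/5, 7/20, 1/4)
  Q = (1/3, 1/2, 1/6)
P

Computing entropies in dits:
H(P) = 0.4693
H(Q) = 0.4392

Distribution P has higher entropy.

Intuition: The distribution closer to uniform (more spread out) has higher entropy.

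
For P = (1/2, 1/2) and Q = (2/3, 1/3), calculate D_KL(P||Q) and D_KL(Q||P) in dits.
D_KL(P||Q) = 0.0256, D_KL(Q||P) = 0.0246

KL divergence is not symmetric: D_KL(P||Q) ≠ D_KL(Q||P) in general.

D_KL(P||Q) = 0.0256 dits
D_KL(Q||P) = 0.0246 dits

No, they are not equal!

This asymmetry is why KL divergence is not a true distance metric.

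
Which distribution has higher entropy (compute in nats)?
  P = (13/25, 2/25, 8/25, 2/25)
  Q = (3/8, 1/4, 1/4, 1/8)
Q

Computing entropies in nats:
H(P) = 1.1088
H(Q) = 1.3209

Distribution Q has higher entropy.

Intuition: The distribution closer to uniform (more spread out) has higher entropy.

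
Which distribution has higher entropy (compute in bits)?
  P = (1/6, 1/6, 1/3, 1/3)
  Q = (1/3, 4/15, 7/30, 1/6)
Q

Computing entropies in bits:
H(P) = 1.9183
H(Q) = 1.9575

Distribution Q has higher entropy.

Intuition: The distribution closer to uniform (more spread out) has higher entropy.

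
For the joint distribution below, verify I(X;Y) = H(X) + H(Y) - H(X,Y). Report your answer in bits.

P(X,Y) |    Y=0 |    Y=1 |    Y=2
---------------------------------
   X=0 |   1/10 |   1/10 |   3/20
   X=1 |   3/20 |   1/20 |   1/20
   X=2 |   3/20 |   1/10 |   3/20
I(X;Y) = 0.0468 bits

Mutual information has multiple equivalent forms:
- I(X;Y) = H(X) - H(X|Y)
- I(X;Y) = H(Y) - H(Y|X)
- I(X;Y) = H(X) + H(Y) - H(X,Y)

Computing all quantities:
H(X) = 1.5589, H(Y) = 1.5589, H(X,Y) = 3.0710
H(X|Y) = 1.5121, H(Y|X) = 1.5121

Verification:
H(X) - H(X|Y) = 1.5589 - 1.5121 = 0.0468
H(Y) - H(Y|X) = 1.5589 - 1.5121 = 0.0468
H(X) + H(Y) - H(X,Y) = 1.5589 + 1.5589 - 3.0710 = 0.0468

All forms give I(X;Y) = 0.0468 bits. ✓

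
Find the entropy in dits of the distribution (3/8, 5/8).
0.2873 dits

Shannon entropy is H(X) = -Σ p(x) log p(x).

For P = (3/8, 5/8):
H = -3/8 × log_10(3/8) -5/8 × log_10(5/8)
H = 0.2873 dits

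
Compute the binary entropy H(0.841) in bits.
0.6319 bits

The binary entropy function is:
H(p) = -p log(p) - (1-p) log(1-p)

H(0.841) = -0.841 × log_2(0.841) - 0.159 × log_2(0.159)
H(0.841) = 0.6319 bits

Note: Binary entropy is maximized at p=0.5 (H=1 bit) and minimized at p=0 or p=1 (H=0).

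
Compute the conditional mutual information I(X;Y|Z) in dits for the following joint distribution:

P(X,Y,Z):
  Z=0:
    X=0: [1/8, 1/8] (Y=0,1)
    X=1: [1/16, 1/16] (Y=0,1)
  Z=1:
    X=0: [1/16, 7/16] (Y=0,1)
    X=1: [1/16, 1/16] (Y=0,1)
0.0164 dits

Conditional mutual information: I(X;Y|Z) = H(X|Z) + H(Y|Z) - H(X,Y|Z)

H(Z) = 0.2873
H(X,Z) = 0.5268 → H(X|Z) = 0.2395
H(Y,Z) = 0.5360 → H(Y|Z) = 0.2487
H(X,Y,Z) = 0.7591 → H(X,Y|Z) = 0.4718

I(X;Y|Z) = 0.2395 + 0.2487 - 0.4718 = 0.0164 dits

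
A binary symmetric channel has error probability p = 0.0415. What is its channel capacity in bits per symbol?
0.7509 bits

For a binary symmetric channel (BSC) with error probability p:
Capacity C = 1 - H(p) bits per symbol

where H(p) = -p log₂(p) - (1-p) log₂(1-p) is the binary entropy function.

H(0.0415) = 0.2491 bits
C = 1 - 0.2491 = 0.7509 bits per symbol

This means we can reliably transmit up to 0.7509 bits of information per channel use.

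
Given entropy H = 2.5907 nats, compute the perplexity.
13.3391

Perplexity is e^H (or exp(H) for natural log).

H = 2.5907 nats
Perplexity = e^2.5907 = 13.3391

Interpretation: The model's uncertainty is equivalent to choosing uniformly among 13.3 options.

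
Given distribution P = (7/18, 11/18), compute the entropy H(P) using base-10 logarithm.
0.2902 dits

Shannon entropy is H(X) = -Σ p(x) log p(x).

For P = (7/18, 11/18):
H = -7/18 × log_10(7/18) -11/18 × log_10(11/18)
H = 0.2902 dits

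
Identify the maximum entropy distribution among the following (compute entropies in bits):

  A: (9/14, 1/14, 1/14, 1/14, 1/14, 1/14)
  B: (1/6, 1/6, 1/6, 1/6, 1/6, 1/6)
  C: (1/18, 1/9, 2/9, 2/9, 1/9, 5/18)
B

For a discrete distribution over n outcomes, entropy is maximized by the uniform distribution.

Computing entropies:
H(A) = 1.7695 bits
H(B) = 2.5850 bits
H(C) = 2.4138 bits

The uniform distribution (where all probabilities equal 1/6) achieves the maximum entropy of log_2(6) = 2.5850 bits.

Distribution B has the highest entropy.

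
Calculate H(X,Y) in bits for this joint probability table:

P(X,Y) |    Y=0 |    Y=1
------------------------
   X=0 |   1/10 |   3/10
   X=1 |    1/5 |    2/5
1.8464 bits

Joint entropy is H(X,Y) = -Σ_{x,y} p(x,y) log p(x,y).

Summing over all non-zero entries:
H(X,Y) = -[1/10·log_2(1/10) + 3/10·log_2(3/10) + 1/5·log_2(1/5) + 2/5·log_2(2/5)]
H(X,Y) = 1.8464 bits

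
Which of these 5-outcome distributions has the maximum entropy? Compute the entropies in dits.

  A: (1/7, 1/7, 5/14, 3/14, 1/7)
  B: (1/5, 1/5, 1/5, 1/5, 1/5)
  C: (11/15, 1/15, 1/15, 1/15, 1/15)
B

For a discrete distribution over n outcomes, entropy is maximized by the uniform distribution.

Computing entropies:
H(A) = 0.6652 dits
H(B) = 0.6990 dits
H(C) = 0.4124 dits

The uniform distribution (where all probabilities equal 1/5) achieves the maximum entropy of log_10(5) = 0.6990 dits.

Distribution B has the highest entropy.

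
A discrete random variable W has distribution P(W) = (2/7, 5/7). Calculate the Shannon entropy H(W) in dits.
0.2598 dits

Shannon entropy is H(X) = -Σ p(x) log p(x).

For P = (2/7, 5/7):
H = -2/7 × log_10(2/7) -5/7 × log_10(5/7)
H = 0.2598 dits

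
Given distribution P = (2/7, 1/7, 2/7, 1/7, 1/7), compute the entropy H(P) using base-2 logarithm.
2.2359 bits

Shannon entropy is H(X) = -Σ p(x) log p(x).

For P = (2/7, 1/7, 2/7, 1/7, 1/7):
H = -2/7 × log_2(2/7) -1/7 × log_2(1/7) -2/7 × log_2(2/7) -1/7 × log_2(1/7) -1/7 × log_2(1/7)
H = 2.2359 bits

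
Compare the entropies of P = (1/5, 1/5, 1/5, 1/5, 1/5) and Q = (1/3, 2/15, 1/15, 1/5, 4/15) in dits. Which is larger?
P

Computing entropies in dits:
H(P) = 0.6990
H(Q) = 0.6470

Distribution P has higher entropy.

Intuition: The distribution closer to uniform (more spread out) has higher entropy.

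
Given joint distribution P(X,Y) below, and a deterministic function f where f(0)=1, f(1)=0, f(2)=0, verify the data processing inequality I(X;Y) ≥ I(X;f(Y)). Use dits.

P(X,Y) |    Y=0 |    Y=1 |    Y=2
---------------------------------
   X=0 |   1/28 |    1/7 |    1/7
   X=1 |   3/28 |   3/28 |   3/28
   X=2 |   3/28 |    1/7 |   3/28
I(X;Y) = 0.0127, I(X;f(Y)) = 0.0119, inequality holds: 0.0127 ≥ 0.0119

Data Processing Inequality: For any Markov chain X → Y → Z, we have I(X;Y) ≥ I(X;Z).

Here Z = f(Y) is a deterministic function of Y, forming X → Y → Z.

Original I(X;Y) = 0.0127 dits

After applying f:
P(X,Z) where Z=f(Y):
- P(X,Z=0) = P(X,Y=1) + P(X,Y=2)
- P(X,Z=1) = P(X,Y=0)

I(X;Z) = I(X;f(Y)) = 0.0119 dits

Verification: 0.0127 ≥ 0.0119 ✓

Information cannot be created by processing; the function f can only lose information about X.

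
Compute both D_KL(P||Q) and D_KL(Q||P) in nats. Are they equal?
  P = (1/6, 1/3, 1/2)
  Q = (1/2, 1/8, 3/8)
D_KL(P||Q) = 0.2877, D_KL(Q||P) = 0.3188

KL divergence is not symmetric: D_KL(P||Q) ≠ D_KL(Q||P) in general.

D_KL(P||Q) = 0.2877 nats
D_KL(Q||P) = 0.3188 nats

No, they are not equal!

This asymmetry is why KL divergence is not a true distance metric.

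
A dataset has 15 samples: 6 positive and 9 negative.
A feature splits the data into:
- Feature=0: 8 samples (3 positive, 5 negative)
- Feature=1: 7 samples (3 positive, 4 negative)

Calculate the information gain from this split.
0.0021 bits

Information Gain = H(Y) - H(Y|Feature)

Before split:
P(positive) = 6/15 = 0.4000
H(Y) = 0.9710 bits

After split:
Feature=0: H = 0.9544 bits (weight = 8/15)
Feature=1: H = 0.9852 bits (weight = 7/15)
H(Y|Feature) = (8/15)×0.9544 + (7/15)×0.9852 = 0.9688 bits

Information Gain = 0.9710 - 0.9688 = 0.0021 bits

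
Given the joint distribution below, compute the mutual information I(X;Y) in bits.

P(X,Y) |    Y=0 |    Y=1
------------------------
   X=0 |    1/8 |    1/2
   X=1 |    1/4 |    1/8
0.1589 bits

Mutual information: I(X;Y) = H(X) + H(Y) - H(X,Y)

Marginals:
P(X) = (5/8, 3/8), H(X) = 0.9544 bits
P(Y) = (3/8, 5/8), H(Y) = 0.9544 bits

Joint entropy: H(X,Y) = 1.7500 bits

I(X;Y) = 0.9544 + 0.9544 - 1.7500 = 0.1589 bits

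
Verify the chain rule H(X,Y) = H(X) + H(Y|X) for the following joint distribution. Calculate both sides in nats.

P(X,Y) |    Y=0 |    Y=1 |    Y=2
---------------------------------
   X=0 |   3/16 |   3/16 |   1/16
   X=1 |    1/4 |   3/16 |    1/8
H(X,Y) = 1.7214, H(X) = 0.6853, H(Y|X) = 1.0361 (all in nats)

Chain rule: H(X,Y) = H(X) + H(Y|X)

Left side — joint entropy directly:
H(X,Y) = -Σ p(x,y) log p(x,y) = 1.7214 nats

Right side — compute H(Y|X) from the conditional distributions:
P(X) = (7/16, 9/16), so H(X) = 0.6853 nats
H(Y|X) = Σ_x P(X=x) · H(Y|X=x):
  P(Y|X=0) = (3/7, 3/7, 1/7), H(Y|X=0) = 1.0042, weight P(X=0) = 7/16
  P(Y|X=1) = (4/9, 1/3, 2/9), H(Y|X=1) = 1.0609, weight P(X=1) = 9/16
H(Y|X) = 1.0361 nats

H(X) + H(Y|X) = 0.6853 + 1.0361 = 1.7214 nats

Both sides equal 1.7214 nats. ✓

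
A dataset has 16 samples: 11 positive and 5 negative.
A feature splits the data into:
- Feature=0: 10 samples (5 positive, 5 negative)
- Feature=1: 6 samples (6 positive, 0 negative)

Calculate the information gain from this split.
0.2710 bits

Information Gain = H(Y) - H(Y|Feature)

Before split:
P(positive) = 11/16 = 0.6875
H(Y) = 0.8960 bits

After split:
Feature=0: H = 1.0000 bits (weight = 10/16)
Feature=1: H = 0.0000 bits (weight = 6/16)
H(Y|Feature) = (10/16)×1.0000 + (6/16)×0.0000 = 0.6250 bits

Information Gain = 0.8960 - 0.6250 = 0.2710 bits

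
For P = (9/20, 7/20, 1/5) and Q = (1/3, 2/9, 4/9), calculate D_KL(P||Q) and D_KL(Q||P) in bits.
D_KL(P||Q) = 0.1938, D_KL(Q||P) = 0.2220

KL divergence is not symmetric: D_KL(P||Q) ≠ D_KL(Q||P) in general.

D_KL(P||Q) = 0.1938 bits
D_KL(Q||P) = 0.2220 bits

No, they are not equal!

This asymmetry is why KL divergence is not a true distance metric.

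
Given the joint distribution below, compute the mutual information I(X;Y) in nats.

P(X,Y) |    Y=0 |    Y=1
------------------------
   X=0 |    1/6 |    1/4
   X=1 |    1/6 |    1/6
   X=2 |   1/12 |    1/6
0.0086 nats

Mutual information: I(X;Y) = H(X) + H(Y) - H(X,Y)

Marginals:
P(X) = (5/12, 1/3, 1/4), H(X) = 1.0776 nats
P(Y) = (5/12, 7/12), H(Y) = 0.6792 nats

Joint entropy: H(X,Y) = 1.7482 nats

I(X;Y) = 1.0776 + 0.6792 - 1.7482 = 0.0086 nats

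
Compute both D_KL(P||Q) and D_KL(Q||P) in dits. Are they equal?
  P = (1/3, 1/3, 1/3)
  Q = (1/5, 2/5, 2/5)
D_KL(P||Q) = 0.0212, D_KL(Q||P) = 0.0190

KL divergence is not symmetric: D_KL(P||Q) ≠ D_KL(Q||P) in general.

D_KL(P||Q) = 0.0212 dits
D_KL(Q||P) = 0.0190 dits

No, they are not equal!

This asymmetry is why KL divergence is not a true distance metric.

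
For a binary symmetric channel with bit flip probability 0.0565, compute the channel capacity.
0.6866 bits

For a binary symmetric channel (BSC) with error probability p:
Capacity C = 1 - H(p) bits per symbol

where H(p) = -p log₂(p) - (1-p) log₂(1-p) is the binary entropy function.

H(0.0565) = 0.3134 bits
C = 1 - 0.3134 = 0.6866 bits per symbol

This means we can reliably transmit up to 0.6866 bits of information per channel use.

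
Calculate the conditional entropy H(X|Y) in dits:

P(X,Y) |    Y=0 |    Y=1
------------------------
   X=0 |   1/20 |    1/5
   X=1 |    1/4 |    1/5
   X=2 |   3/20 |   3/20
0.4435 dits

Using the chain rule: H(X|Y) = H(X,Y) - H(Y)

First, compute H(X,Y) = 0.7423 dits

Marginal P(Y) = (9/20, 11/20)
H(Y) = 0.2989 dits

H(X|Y) = H(X,Y) - H(Y) = 0.7423 - 0.2989 = 0.4435 dits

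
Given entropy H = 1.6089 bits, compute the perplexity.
3.0502

Perplexity is 2^H (or exp(H) for natural log).

H = 1.6089 bits
Perplexity = 2^1.6089 = 3.0502

Interpretation: The model's uncertainty is equivalent to choosing uniformly among 3.1 options.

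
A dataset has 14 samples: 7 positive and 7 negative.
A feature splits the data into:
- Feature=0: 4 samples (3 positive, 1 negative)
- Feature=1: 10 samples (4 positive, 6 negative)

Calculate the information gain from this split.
0.0747 bits

Information Gain = H(Y) - H(Y|Feature)

Before split:
P(positive) = 7/14 = 0.5000
H(Y) = 1.0000 bits

After split:
Feature=0: H = 0.8113 bits (weight = 4/14)
Feature=1: H = 0.9710 bits (weight = 10/14)
H(Y|Feature) = (4/14)×0.8113 + (10/14)×0.9710 = 0.9253 bits

Information Gain = 1.0000 - 0.9253 = 0.0747 bits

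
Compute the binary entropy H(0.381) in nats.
0.6646 nats

The binary entropy function is:
H(p) = -p log(p) - (1-p) log(1-p)

H(0.381) = -0.381 × log_e(0.381) - 0.619 × log_e(0.619)
H(0.381) = 0.6646 nats

Note: Binary entropy is maximized at p=0.5 (H=1 bit) and minimized at p=0 or p=1 (H=0).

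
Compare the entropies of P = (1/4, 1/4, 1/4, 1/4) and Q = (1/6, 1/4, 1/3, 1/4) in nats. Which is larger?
P

Computing entropies in nats:
H(P) = 1.3863
H(Q) = 1.3580

Distribution P has higher entropy.

Intuition: The distribution closer to uniform (more spread out) has higher entropy.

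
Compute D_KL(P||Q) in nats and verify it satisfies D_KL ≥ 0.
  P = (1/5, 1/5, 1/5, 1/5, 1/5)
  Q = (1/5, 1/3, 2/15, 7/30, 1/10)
0.0867 nats

KL divergence satisfies the Gibbs inequality: D_KL(P||Q) ≥ 0 for all distributions P, Q.

D_KL(P||Q) = Σ p(x) log(p(x)/q(x))
Term by term:
  x=0: 1/5 × log_e[(1/5)/(1/5)] = 0.0000
  x=1: 1/5 × log_e[(1/5)/(1/3)] = -0.1022
  x=2: 1/5 × log_e[(1/5)/(2/15)] = 0.0811
  x=3: 1/5 × log_e[(1/5)/(7/30)] = -0.0308
  x=4: 1/5 × log_e[(1/5)/(1/10)] = 0.1386
D_KL(P||Q) = 0.0867 nats

D_KL(P||Q) = 0.0867 ≥ 0 ✓

This non-negativity is a fundamental property: relative entropy cannot be negative because it measures how different Q is from P.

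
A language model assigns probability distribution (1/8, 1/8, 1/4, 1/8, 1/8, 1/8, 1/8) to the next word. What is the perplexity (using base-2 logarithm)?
6.7272

Perplexity is 2^H (or exp(H) for natural log).

First, H = -Σ p log p = 2.7500 bits
Perplexity = 2^2.7500 = 6.7272

Interpretation: The model's uncertainty is equivalent to choosing uniformly among 6.7 options.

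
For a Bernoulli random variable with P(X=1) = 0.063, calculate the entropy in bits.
0.3392 bits

The binary entropy function is:
H(p) = -p log(p) - (1-p) log(1-p)

H(0.063) = -0.063 × log_2(0.063) - 0.937 × log_2(0.937)
H(0.063) = 0.3392 bits

Note: Binary entropy is maximized at p=0.5 (H=1 bit) and minimized at p=0 or p=1 (H=0).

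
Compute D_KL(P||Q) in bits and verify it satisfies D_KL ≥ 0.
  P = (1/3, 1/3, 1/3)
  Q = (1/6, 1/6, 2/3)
0.3333 bits

KL divergence satisfies the Gibbs inequality: D_KL(P||Q) ≥ 0 for all distributions P, Q.

D_KL(P||Q) = Σ p(x) log(p(x)/q(x))
Term by term:
  x=0: 1/3 × log_2[(1/3)/(1/6)] = 0.3333
  x=1: 1/3 × log_2[(1/3)/(1/6)] = 0.3333
  x=2: 1/3 × log_2[(1/3)/(2/3)] = -0.3333
D_KL(P||Q) = 0.3333 bits

D_KL(P||Q) = 0.3333 ≥ 0 ✓

This non-negativity is a fundamental property: relative entropy cannot be negative because it measures how different Q is from P.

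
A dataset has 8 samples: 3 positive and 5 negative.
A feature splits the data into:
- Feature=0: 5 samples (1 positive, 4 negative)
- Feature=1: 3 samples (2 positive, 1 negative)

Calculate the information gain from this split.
0.1589 bits

Information Gain = H(Y) - H(Y|Feature)

Before split:
P(positive) = 3/8 = 0.3750
H(Y) = 0.9544 bits

After split:
Feature=0: H = 0.7219 bits (weight = 5/8)
Feature=1: H = 0.9183 bits (weight = 3/8)
H(Y|Feature) = (5/8)×0.7219 + (3/8)×0.9183 = 0.7956 bits

Information Gain = 0.9544 - 0.7956 = 0.1589 bits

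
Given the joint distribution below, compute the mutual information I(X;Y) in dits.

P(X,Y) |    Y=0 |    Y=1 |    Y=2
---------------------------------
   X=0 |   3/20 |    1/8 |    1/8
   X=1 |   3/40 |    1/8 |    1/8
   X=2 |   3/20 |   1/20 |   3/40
0.0147 dits

Mutual information: I(X;Y) = H(X) + H(Y) - H(X,Y)

Marginals:
P(X) = (2/5, 13/40, 11/40), H(X) = 0.4720 dits
P(Y) = (3/8, 3/10, 13/40), H(Y) = 0.4752 dits

Joint entropy: H(X,Y) = 0.9325 dits

I(X;Y) = 0.4720 + 0.4752 - 0.9325 = 0.0147 dits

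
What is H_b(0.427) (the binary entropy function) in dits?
0.2964 dits

The binary entropy function is:
H(p) = -p log(p) - (1-p) log(1-p)

H(0.427) = -0.427 × log_10(0.427) - 0.573 × log_10(0.573)
H(0.427) = 0.2964 dits

Note: Binary entropy is maximized at p=0.5 (H=1 bit) and minimized at p=0 or p=1 (H=0).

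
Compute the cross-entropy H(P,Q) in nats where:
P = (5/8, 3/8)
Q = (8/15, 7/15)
0.6787 nats

Cross-entropy: H(P,Q) = -Σ p(x) log q(x)

Alternatively: H(P,Q) = H(P) + D_KL(P||Q)
H(P) = 0.6616 nats
D_KL(P||Q) = 0.0171 nats

H(P,Q) = 0.6616 + 0.0171 = 0.6787 nats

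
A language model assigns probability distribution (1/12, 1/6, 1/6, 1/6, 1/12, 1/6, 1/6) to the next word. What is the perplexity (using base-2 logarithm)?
6.7348

Perplexity is 2^H (or exp(H) for natural log).

First, H = -Σ p log p = 2.7516 bits
Perplexity = 2^2.7516 = 6.7348

Interpretation: The model's uncertainty is equivalent to choosing uniformly among 6.7 options.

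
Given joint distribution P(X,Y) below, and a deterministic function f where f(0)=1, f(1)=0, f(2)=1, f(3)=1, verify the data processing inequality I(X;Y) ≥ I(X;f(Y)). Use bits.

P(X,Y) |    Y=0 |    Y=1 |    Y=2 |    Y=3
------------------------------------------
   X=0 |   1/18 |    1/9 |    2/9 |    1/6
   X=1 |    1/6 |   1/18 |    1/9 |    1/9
I(X;Y) = 0.0819, I(X;f(Y)) = 0.0074, inequality holds: 0.0819 ≥ 0.0074

Data Processing Inequality: For any Markov chain X → Y → Z, we have I(X;Y) ≥ I(X;Z).

Here Z = f(Y) is a deterministic function of Y, forming X → Y → Z.

Original I(X;Y) = 0.0819 bits

After applying f:
P(X,Z) where Z=f(Y):
- P(X,Z=0) = P(X,Y=1)
- P(X,Z=1) = P(X,Y=0) + P(X,Y=2) + P(X,Y=3)

I(X;Z) = I(X;f(Y)) = 0.0074 bits

Verification: 0.0819 ≥ 0.0074 ✓

Information cannot be created by processing; the function f can only lose information about X.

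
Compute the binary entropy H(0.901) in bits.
0.4658 bits

The binary entropy function is:
H(p) = -p log(p) - (1-p) log(1-p)

H(0.901) = -0.901 × log_2(0.901) - 0.099 × log_2(0.099)
H(0.901) = 0.4658 bits

Note: Binary entropy is maximized at p=0.5 (H=1 bit) and minimized at p=0 or p=1 (H=0).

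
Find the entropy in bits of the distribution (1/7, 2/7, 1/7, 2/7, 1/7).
2.2359 bits

Shannon entropy is H(X) = -Σ p(x) log p(x).

For P = (1/7, 2/7, 1/7, 2/7, 1/7):
H = -1/7 × log_2(1/7) -2/7 × log_2(2/7) -1/7 × log_2(1/7) -2/7 × log_2(2/7) -1/7 × log_2(1/7)
H = 2.2359 bits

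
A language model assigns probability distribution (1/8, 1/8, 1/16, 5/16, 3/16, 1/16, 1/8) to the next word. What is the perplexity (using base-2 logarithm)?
6.0722

Perplexity is 2^H (or exp(H) for natural log).

First, H = -Σ p log p = 2.6022 bits
Perplexity = 2^2.6022 = 6.0722

Interpretation: The model's uncertainty is equivalent to choosing uniformly among 6.1 options.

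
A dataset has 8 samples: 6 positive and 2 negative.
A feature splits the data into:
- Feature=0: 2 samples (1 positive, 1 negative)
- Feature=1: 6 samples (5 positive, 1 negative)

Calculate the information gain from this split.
0.0738 bits

Information Gain = H(Y) - H(Y|Feature)

Before split:
P(positive) = 6/8 = 0.7500
H(Y) = 0.8113 bits

After split:
Feature=0: H = 1.0000 bits (weight = 2/8)
Feature=1: H = 0.6500 bits (weight = 6/8)
H(Y|Feature) = (2/8)×1.0000 + (6/8)×0.6500 = 0.7375 bits

Information Gain = 0.8113 - 0.7375 = 0.0738 bits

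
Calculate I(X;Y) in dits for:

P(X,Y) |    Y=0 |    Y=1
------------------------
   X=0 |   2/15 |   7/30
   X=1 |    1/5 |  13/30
0.0005 dits

Mutual information: I(X;Y) = H(X) + H(Y) - H(X,Y)

Marginals:
P(X) = (11/30, 19/30), H(X) = 0.2854 dits
P(Y) = (1/3, 2/3), H(Y) = 0.2764 dits

Joint entropy: H(X,Y) = 0.5613 dits

I(X;Y) = 0.2854 + 0.2764 - 0.5613 = 0.0005 dits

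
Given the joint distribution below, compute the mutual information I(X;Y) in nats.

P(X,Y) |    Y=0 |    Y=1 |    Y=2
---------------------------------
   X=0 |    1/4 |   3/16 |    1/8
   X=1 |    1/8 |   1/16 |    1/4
0.0673 nats

Mutual information: I(X;Y) = H(X) + H(Y) - H(X,Y)

Marginals:
P(X) = (9/16, 7/16), H(X) = 0.6853 nats
P(Y) = (3/8, 1/4, 3/8), H(Y) = 1.0822 nats

Joint entropy: H(X,Y) = 1.7002 nats

I(X;Y) = 0.6853 + 1.0822 - 1.7002 = 0.0673 nats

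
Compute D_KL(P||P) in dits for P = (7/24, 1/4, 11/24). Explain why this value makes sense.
0.0000 dits

KL divergence satisfies the Gibbs inequality: D_KL(P||Q) ≥ 0 for all distributions P, Q.

D_KL(P||Q) = Σ p(x) log(p(x)/q(x))
Each term is p(x) × log_10(p(x)/p(x)) = p(x) × log_10(1) = 0, so the sum is 0.
D_KL(P||Q) = 0.0000 dits

When P = Q, the KL divergence is exactly 0, as there is no 'divergence' between identical distributions.

This non-negativity is a fundamental property: relative entropy cannot be negative because it measures how different Q is from P.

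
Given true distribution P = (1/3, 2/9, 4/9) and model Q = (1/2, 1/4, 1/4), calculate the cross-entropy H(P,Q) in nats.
1.1552 nats

Cross-entropy: H(P,Q) = -Σ p(x) log q(x)

Alternatively: H(P,Q) = H(P) + D_KL(P||Q)
H(P) = 1.0609 nats
D_KL(P||Q) = 0.0944 nats

H(P,Q) = 1.0609 + 0.0944 = 1.1552 nats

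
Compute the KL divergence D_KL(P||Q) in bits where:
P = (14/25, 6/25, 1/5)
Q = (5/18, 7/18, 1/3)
0.2519 bits

KL divergence: D_KL(P||Q) = Σ p(x) log(p(x)/q(x))

Computing term by term:
  x=0: 14/25 × log_2[(14/25)/(5/18)] = 14/25 × 1.0115 = 0.5664
  x=1: 6/25 × log_2[(6/25)/(7/18)] = 6/25 × -0.6963 = -0.1671
  x=2: 1/5 × log_2[(1/5)/(1/3)] = 1/5 × -0.7370 = -0.1474

D_KL(P||Q) = 0.2519 bits

Note: KL divergence is always non-negative and equals 0 iff P = Q.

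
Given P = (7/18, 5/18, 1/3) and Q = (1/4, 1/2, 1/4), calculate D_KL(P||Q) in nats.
0.1044 nats

KL divergence: D_KL(P||Q) = Σ p(x) log(p(x)/q(x))

Computing term by term:
  x=0: 7/18 × log_e[(7/18)/(1/4)] = 7/18 × 0.4418 = 0.1718
  x=1: 5/18 × log_e[(5/18)/(1/2)] = 5/18 × -0.5878 = -0.1633
  x=2: 1/3 × log_e[(1/3)/(1/4)] = 1/3 × 0.2877 = 0.0959

D_KL(P||Q) = 0.1044 nats

Note: KL divergence is always non-negative and equals 0 iff P = Q.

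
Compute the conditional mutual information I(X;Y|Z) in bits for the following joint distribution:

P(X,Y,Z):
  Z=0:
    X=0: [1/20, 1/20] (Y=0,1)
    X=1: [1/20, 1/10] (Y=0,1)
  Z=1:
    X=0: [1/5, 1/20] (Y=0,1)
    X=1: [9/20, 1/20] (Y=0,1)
0.0149 bits

Conditional mutual information: I(X;Y|Z) = H(X|Z) + H(Y|Z) - H(X,Y|Z)

H(Z) = 0.8113
H(X,Z) = 1.7427 → H(X|Z) = 0.9315
H(Y,Z) = 1.4789 → H(Y|Z) = 0.6676
H(X,Y,Z) = 2.3955 → H(X,Y|Z) = 1.5842

I(X;Y|Z) = 0.9315 + 0.6676 - 1.5842 = 0.0149 bits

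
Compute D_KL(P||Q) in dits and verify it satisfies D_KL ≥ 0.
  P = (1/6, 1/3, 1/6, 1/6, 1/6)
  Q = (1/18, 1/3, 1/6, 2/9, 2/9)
0.0379 dits

KL divergence satisfies the Gibbs inequality: D_KL(P||Q) ≥ 0 for all distributions P, Q.

D_KL(P||Q) = Σ p(x) log(p(x)/q(x))
Term by term:
  x=0: 1/6 × log_10[(1/6)/(1/18)] = 0.0795
  x=1: 1/3 × log_10[(1/3)/(1/3)] = 0.0000
  x=2: 1/6 × log_10[(1/6)/(1/6)] = 0.0000
  x=3: 1/6 × log_10[(1/6)/(2/9)] = -0.0208
  x=4: 1/6 × log_10[(1/6)/(2/9)] = -0.0208
D_KL(P||Q) = 0.0379 dits

D_KL(P||Q) = 0.0379 ≥ 0 ✓

This non-negativity is a fundamental property: relative entropy cannot be negative because it measures how different Q is from P.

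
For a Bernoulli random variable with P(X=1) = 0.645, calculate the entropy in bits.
0.9385 bits

The binary entropy function is:
H(p) = -p log(p) - (1-p) log(1-p)

H(0.645) = -0.645 × log_2(0.645) - 0.355 × log_2(0.355)
H(0.645) = 0.9385 bits

Note: Binary entropy is maximized at p=0.5 (H=1 bit) and minimized at p=0 or p=1 (H=0).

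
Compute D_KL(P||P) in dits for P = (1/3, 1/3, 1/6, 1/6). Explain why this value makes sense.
0.0000 dits

KL divergence satisfies the Gibbs inequality: D_KL(P||Q) ≥ 0 for all distributions P, Q.

D_KL(P||Q) = Σ p(x) log(p(x)/q(x))
Each term is p(x) × log_10(p(x)/p(x)) = p(x) × log_10(1) = 0, so the sum is 0.
D_KL(P||Q) = 0.0000 dits

When P = Q, the KL divergence is exactly 0, as there is no 'divergence' between identical distributions.

This non-negativity is a fundamental property: relative entropy cannot be negative because it measures how different Q is from P.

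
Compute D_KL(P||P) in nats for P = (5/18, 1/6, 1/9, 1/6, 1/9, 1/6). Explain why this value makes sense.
0.0000 nats

KL divergence satisfies the Gibbs inequality: D_KL(P||Q) ≥ 0 for all distributions P, Q.

D_KL(P||Q) = Σ p(x) log(p(x)/q(x))
Each term is p(x) × log_e(p(x)/p(x)) = p(x) × log_e(1) = 0, so the sum is 0.
D_KL(P||Q) = 0.0000 nats

When P = Q, the KL divergence is exactly 0, as there is no 'divergence' between identical distributions.

This non-negativity is a fundamental property: relative entropy cannot be negative because it measures how different Q is from P.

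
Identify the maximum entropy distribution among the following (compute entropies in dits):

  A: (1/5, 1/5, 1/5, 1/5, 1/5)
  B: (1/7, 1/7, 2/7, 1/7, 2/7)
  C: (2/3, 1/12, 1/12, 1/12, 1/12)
A

For a discrete distribution over n outcomes, entropy is maximized by the uniform distribution.

Computing entropies:
H(A) = 0.6990 dits
H(B) = 0.6731 dits
H(C) = 0.4771 dits

The uniform distribution (where all probabilities equal 1/5) achieves the maximum entropy of log_10(5) = 0.6990 dits.

Distribution A has the highest entropy.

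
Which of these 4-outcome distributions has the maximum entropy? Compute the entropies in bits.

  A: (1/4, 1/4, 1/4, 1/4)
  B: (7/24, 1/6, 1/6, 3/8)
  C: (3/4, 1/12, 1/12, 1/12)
A

For a discrete distribution over n outcomes, entropy is maximized by the uniform distribution.

Computing entropies:
H(A) = 2.0000 bits
H(B) = 1.9108 bits
H(C) = 1.2075 bits

The uniform distribution (where all probabilities equal 1/4) achieves the maximum entropy of log_2(4) = 2.0000 bits.

Distribution A has the highest entropy.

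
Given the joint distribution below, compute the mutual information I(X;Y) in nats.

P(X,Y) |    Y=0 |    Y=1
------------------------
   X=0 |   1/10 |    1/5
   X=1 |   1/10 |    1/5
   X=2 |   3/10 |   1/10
0.0863 nats

Mutual information: I(X;Y) = H(X) + H(Y) - H(X,Y)

Marginals:
P(X) = (3/10, 3/10, 2/5), H(X) = 1.0889 nats
P(Y) = (1/2, 1/2), H(Y) = 0.6931 nats

Joint entropy: H(X,Y) = 1.6957 nats

I(X;Y) = 1.0889 + 0.6931 - 1.6957 = 0.0863 nats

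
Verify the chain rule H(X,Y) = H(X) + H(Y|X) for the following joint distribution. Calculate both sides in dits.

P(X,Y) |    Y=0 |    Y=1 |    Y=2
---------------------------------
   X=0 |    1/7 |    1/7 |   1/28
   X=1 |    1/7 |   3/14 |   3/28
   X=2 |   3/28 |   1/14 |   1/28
H(X,Y) = 0.8986, H(X) = 0.4565, H(Y|X) = 0.4421 (all in dits)

Chain rule: H(X,Y) = H(X) + H(Y|X)

Left side — joint entropy directly:
H(X,Y) = -Σ p(x,y) log p(x,y) = 0.8986 dits

Right side — compute H(Y|X) from the conditional distributions:
P(X) = (9/28, 13/28, 3/14), so H(X) = 0.4565 dits
H(Y|X) = Σ_x P(X=x) · H(Y|X=x):
  P(Y|X=0) = (4/9, 4/9, 1/9), H(Y|X=0) = 0.4191, weight P(X=0) = 9/28
  P(Y|X=1) = (4/13, 6/13, 3/13), H(Y|X=1) = 0.4594, weight P(X=1) = 13/28
  P(Y|X=2) = (1/2, 1/3, 1/6), H(Y|X=2) = 0.4392, weight P(X=2) = 3/14
H(Y|X) = 0.4421 dits

H(X) + H(Y|X) = 0.4565 + 0.4421 = 0.8986 dits

Both sides equal 0.8986 dits. ✓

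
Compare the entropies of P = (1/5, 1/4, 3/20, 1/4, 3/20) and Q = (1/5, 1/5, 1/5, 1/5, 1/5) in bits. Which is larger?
Q

Computing entropies in bits:
H(P) = 2.2855
H(Q) = 2.3219

Distribution Q has higher entropy.

Intuition: The distribution closer to uniform (more spread out) has higher entropy.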